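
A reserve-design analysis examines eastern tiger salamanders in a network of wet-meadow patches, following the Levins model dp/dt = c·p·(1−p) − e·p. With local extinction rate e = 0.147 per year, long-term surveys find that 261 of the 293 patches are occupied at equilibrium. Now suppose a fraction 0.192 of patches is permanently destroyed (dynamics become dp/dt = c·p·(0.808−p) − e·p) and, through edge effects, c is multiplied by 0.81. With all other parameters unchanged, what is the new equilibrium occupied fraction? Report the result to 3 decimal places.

0.673

Observed p* = 261/293 = 0.89078.
Balance c(1−p*) = e gives c = e/(1 − 0.89078) = 0.147/0.10922 = 1.34591.
New p* = 0.808 − e/c = 0.808 − 0.14700/1.09019 = 0.67316.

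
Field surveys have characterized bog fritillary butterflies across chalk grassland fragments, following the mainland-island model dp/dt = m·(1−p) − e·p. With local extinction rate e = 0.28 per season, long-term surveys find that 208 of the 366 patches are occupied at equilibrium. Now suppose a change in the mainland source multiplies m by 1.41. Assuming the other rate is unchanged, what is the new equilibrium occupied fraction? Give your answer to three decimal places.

Observed p* = 208/366 = 0.56831.
Balance m(1−p*) = e·p* gives m = e·p*/(1−p*) = 0.28×0.56831/0.43169 = 0.36861.
New p* = m/(m+e) = 0.51974/(0.51974+0.28000) = 0.64989.

0.650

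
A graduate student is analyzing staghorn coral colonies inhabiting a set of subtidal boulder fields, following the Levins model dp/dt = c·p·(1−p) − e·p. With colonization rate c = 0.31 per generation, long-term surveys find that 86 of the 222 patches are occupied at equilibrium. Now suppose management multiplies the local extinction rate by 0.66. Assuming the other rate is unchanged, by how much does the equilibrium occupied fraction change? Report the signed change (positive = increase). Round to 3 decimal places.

0.208

Observed p* = 86/222 = 0.38739.
Balance c(1−p*) = e gives e = 0.31×(1 − 0.38739) = 0.18991.
New p* = 1 − e/c = 1 − 0.12534/0.31000 = 0.59568.
Δp* = 0.59568 − 0.38739 = +0.20829.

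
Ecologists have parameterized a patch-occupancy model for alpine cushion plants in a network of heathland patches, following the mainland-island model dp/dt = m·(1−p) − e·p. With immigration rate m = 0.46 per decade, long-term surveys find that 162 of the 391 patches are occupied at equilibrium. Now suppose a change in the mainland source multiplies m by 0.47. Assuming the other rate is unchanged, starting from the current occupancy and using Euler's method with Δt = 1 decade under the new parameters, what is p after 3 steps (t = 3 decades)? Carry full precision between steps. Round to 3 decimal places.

Observed p* = 162/391 = 0.41432.
Balance m(1−p*) = e·p* gives e = m(1−p*)/p* = 0.46×0.58568/0.41432 = 0.65025.
Starting from p₀ = 0.41432; update p ← p + (dp/dt)·Δt with the new parameters.
t = 1: p = 0.41432 + (-0.14279) = 0.27153
t = 2: p = 0.27153 + (-0.01907) = 0.25246
t = 3: p = 0.25246 + (-0.00255) = 0.24992

0.250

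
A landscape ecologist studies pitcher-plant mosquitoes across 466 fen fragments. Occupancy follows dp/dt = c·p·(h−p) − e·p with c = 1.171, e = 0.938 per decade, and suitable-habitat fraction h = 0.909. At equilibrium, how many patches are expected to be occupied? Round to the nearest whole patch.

p* = h − e/c = 0.909 − 0.8010 = 0.1080.
Expected occupied patches = N × p* = 466 × 0.1080 = 50.32 ≈ 50.

50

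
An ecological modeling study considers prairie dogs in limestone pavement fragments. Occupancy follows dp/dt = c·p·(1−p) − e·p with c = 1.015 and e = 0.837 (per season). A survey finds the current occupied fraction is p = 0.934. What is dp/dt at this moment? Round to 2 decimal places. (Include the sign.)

Colonization term: c·p·(1−p) = 1.015×0.934×0.0660 = 0.06257.
Extinction term: e·p = 0.78176.
dp/dt = 0.06257 − 0.78176 = -0.71919.

-0.72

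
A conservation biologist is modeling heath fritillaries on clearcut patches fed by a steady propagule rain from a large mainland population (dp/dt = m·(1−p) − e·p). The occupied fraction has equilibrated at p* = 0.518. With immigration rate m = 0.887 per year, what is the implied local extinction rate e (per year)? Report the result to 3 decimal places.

At equilibrium m(1−p*) = e·p*, so e = m(1−p*)/p*.
e = 0.887 × 0.4820 / 0.518 = 0.8254.

0.825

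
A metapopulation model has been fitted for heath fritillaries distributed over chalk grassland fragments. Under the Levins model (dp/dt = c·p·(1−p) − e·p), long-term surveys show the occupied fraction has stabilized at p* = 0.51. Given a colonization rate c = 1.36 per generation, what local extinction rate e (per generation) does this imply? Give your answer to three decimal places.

At equilibrium c(1−p*) = e.
e = 1.36 × (1 − 0.51) = 1.36 × 0.4900 = 0.6664.

0.666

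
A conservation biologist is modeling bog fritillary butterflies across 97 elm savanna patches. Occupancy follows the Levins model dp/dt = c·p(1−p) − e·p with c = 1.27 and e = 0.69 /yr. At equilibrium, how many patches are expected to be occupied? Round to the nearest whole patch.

p* = 1 − e/c = 1 − 0.69/1.27 = 0.4567.
Expected occupied patches = N × p* = 97 × 0.4567 = 44.30 ≈ 44.

44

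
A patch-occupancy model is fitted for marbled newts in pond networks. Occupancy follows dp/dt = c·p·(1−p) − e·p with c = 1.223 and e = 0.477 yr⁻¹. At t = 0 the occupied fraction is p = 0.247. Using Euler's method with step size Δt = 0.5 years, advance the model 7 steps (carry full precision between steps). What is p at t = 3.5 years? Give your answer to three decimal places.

0.561

Update rule: p ← p + [c·p·(1−p) − e·p]·Δt with Δt = 0.5.
p: 0.24700 → 0.30182  (Δp = +0.05482)
p: 0.30182 → 0.35870  (Δp = +0.05687)
p: 0.35870 → 0.41381  (Δp = +0.05512)
p: 0.41381 → 0.46345  (Δp = +0.04964)
p: 0.46345 → 0.50498  (Δp = +0.04152)
p: 0.50498 → 0.53740  (Δp = +0.03242)
p: 0.53740 → 0.56125  (Δp = +0.02385)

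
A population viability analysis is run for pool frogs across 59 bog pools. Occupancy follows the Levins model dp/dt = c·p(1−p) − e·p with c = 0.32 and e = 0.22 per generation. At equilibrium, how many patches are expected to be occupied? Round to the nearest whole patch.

18

p* = 1 − e/c = 1 − 0.22/0.32 = 0.3125.
Expected occupied patches = N × p* = 59 × 0.3125 = 18.44 ≈ 18.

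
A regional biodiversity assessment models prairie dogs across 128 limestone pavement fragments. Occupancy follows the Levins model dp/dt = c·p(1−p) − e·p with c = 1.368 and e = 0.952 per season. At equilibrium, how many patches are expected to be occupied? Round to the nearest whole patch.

39

p* = 1 − e/c = 1 − 0.952/1.368 = 0.3041.
Expected occupied patches = N × p* = 128 × 0.3041 = 38.92 ≈ 39.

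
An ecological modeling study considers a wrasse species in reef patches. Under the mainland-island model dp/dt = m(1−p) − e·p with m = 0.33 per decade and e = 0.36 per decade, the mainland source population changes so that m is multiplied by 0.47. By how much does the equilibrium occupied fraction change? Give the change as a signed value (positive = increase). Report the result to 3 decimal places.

-0.177

Before: p* = 0.33/(0.33+0.36) = 0.4783.
After: m = 0.1551, e = 0.36; p* = 0.1551/0.5151 = 0.3011.
Δp* = 0.3011 − 0.4783 = -0.1772.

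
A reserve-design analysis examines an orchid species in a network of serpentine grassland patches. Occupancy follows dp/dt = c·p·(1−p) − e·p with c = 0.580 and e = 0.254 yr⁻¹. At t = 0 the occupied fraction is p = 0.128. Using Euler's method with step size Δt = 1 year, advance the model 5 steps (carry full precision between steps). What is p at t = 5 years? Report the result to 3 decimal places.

0.330

Update rule: p ← p + [c·p·(1−p) − e·p]·Δt with Δt = 1.
p: 0.12800 → 0.16023  (Δp = +0.03223)
p: 0.16023 → 0.19757  (Δp = +0.03734)
p: 0.19757 → 0.23934  (Δp = +0.04177)
p: 0.23934 → 0.28414  (Δp = +0.04480)
p: 0.28414 → 0.32994  (Δp = +0.04580)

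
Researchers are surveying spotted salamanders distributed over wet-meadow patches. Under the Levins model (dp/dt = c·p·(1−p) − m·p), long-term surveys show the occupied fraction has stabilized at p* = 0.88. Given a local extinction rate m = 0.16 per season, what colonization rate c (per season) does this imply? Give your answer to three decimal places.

1.333

At equilibrium c(1−p*) = m, so c = m/(1−p*).
c = 0.16/(1 − 0.88) = 0.16/0.1200 = 1.3333.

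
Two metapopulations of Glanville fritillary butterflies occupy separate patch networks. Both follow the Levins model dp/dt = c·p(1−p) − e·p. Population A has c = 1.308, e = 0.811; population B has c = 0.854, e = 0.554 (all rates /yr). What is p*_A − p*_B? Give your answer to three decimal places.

A: p*_A = 1 − 0.811/1.308 = 0.3800.
B: p*_B = 1 − 0.554/0.854 = 0.3513.
p*_A − p*_B = 0.3800 − 0.3513 = 0.0287.

0.029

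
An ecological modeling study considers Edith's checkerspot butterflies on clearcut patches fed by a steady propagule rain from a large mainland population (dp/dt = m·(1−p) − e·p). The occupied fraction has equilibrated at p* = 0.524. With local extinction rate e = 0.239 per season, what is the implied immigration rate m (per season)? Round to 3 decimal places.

0.263

At equilibrium m(1−p*) = e·p*, so m = e·p*/(1−p*).
m = 0.239 × 0.524 / 0.4760 = 0.1252/0.4760 = 0.2631.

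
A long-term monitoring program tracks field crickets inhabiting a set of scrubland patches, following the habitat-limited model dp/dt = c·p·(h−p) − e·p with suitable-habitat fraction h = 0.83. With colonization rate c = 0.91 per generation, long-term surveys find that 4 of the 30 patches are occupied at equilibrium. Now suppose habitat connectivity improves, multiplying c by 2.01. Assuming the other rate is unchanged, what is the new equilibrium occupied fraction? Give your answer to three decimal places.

0.483

Observed p* = 4/30 = 0.13333.
Balance c(h−p*) = e gives e = 0.91×(0.83 − 0.13333) = 0.63397.
New p* = 0.83 − e/c = 0.83 − 0.63397/1.82910 = 0.48340.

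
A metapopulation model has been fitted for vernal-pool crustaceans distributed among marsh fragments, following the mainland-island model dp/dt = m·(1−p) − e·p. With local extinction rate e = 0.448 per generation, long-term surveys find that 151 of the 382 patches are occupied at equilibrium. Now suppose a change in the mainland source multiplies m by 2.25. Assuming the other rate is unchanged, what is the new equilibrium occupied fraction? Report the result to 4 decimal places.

0.5953

Observed p* = 151/382 = 0.39529.
Balance m(1−p*) = e·p* gives m = e·p*/(1−p*) = 0.448×0.39529/0.60471 = 0.29285.
New p* = m/(m+e) = 0.65891/(0.65891+0.44800) = 0.59527.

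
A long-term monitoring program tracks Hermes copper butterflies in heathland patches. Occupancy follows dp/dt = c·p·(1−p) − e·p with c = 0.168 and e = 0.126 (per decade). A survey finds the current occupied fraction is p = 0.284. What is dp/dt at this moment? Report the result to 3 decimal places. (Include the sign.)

-0.002

Colonization term: c·p·(1−p) = 0.168×0.284×0.7160 = 0.03416.
Extinction term: e·p = 0.03578.
dp/dt = 0.03416 − 0.03578 = -0.00162.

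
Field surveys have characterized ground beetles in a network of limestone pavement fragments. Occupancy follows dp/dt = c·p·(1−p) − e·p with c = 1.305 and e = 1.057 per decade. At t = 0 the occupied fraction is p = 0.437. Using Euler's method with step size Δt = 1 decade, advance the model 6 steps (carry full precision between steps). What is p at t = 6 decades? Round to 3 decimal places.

Update rule: p ← p + [c·p·(1−p) − e·p]·Δt with Δt = 1.
step 1: Δp = -0.14084, p = 0.29616
step 2: Δp = -0.04102, p = 0.25515
step 3: Δp = -0.02168, p = 0.23347
step 4: Δp = -0.01323, p = 0.22024
step 5: Δp = -0.00868, p = 0.21156
step 6: Δp = -0.00594, p = 0.20562

0.206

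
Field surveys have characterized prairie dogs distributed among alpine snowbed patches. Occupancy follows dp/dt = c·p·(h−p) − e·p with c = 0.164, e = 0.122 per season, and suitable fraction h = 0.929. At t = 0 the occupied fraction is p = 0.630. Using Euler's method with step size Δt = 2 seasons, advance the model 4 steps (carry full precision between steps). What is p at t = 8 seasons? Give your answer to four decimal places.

0.3958

Update rule: p ← p + [c·p·(h−p) − e·p]·Δt with Δt = 2.
p: 0.63000 → 0.53807  (Δp = -0.09193)
p: 0.53807 → 0.47577  (Δp = -0.06229)
p: 0.47577 → 0.43041  (Δp = -0.04536)
p: 0.43041 → 0.39578  (Δp = -0.03463)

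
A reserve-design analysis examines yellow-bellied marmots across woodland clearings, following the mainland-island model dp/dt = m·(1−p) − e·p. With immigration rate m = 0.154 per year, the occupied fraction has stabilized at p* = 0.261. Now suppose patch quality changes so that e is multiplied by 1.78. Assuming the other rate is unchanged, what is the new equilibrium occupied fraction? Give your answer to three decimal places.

Balance m(1−p*) = e·p* gives e = m(1−p*)/p* = 0.154×0.73900/0.26100 = 0.43604.
New p* = m/(m+e) = 0.15400/(0.15400+0.77615) = 0.16556.

0.166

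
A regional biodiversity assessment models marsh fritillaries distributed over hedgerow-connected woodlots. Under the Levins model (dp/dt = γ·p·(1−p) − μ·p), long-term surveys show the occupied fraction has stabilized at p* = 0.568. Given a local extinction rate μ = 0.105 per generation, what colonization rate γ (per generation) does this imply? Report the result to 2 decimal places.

0.24

At equilibrium γ(1−p*) = μ, so γ = μ/(1−p*).
γ = 0.105/(1 − 0.568) = 0.105/0.4320 = 0.2431.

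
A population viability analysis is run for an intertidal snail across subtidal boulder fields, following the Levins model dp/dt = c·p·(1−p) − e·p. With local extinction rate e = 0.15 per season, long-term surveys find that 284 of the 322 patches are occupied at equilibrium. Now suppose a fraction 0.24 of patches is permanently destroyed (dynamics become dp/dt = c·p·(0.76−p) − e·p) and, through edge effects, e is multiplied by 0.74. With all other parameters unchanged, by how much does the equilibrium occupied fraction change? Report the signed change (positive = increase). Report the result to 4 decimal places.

Observed p* = 284/322 = 0.88199.
Balance c(1−p*) = e gives c = e/(1 − 0.88199) = 0.15/0.11801 = 1.27108.
New p* = 0.76 − e/c = 0.76 − 0.11100/1.27108 = 0.67267.
Δp* = 0.67267 − 0.88199 = -0.20932.

-0.2093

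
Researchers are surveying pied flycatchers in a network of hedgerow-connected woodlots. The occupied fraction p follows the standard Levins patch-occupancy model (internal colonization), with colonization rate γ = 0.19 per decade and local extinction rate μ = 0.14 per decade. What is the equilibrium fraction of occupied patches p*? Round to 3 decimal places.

0.263

Setting dp/dt = 0 and dividing through by p* gives γ·(1−p*) = μ.
So p* = 1 − μ/γ = 1 − 0.14/0.19 = 1 − 0.7368 = 0.2632.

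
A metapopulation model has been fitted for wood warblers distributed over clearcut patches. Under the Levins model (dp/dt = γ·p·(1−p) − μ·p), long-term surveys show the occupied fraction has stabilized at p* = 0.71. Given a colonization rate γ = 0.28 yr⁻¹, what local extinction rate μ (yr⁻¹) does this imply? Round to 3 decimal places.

At equilibrium γ(1−p*) = μ.
μ = 0.28 × (1 − 0.71) = 0.28 × 0.2900 = 0.0812.

0.081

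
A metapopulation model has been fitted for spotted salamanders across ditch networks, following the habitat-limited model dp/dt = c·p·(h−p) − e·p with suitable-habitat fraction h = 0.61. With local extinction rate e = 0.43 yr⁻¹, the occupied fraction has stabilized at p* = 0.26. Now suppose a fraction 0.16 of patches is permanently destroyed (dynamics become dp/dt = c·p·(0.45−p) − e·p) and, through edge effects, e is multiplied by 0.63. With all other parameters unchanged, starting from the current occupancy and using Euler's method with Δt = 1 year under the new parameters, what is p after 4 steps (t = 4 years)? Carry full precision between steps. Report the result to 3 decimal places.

Balance c(h−p*) = e gives c = e/(0.61 − 0.26000) = 0.43/0.35000 = 1.22857.
Starting from p₀ = 0.26000; update p ← p + (dp/dt)·Δt with the new parameters.
p: 0.26000 → 0.25026  (Δp = -0.00974)
p: 0.25026 → 0.24388  (Δp = -0.00638)
p: 0.24388 → 0.23957  (Δp = -0.00431)
p: 0.23957 → 0.23660  (Δp = -0.00296)

0.237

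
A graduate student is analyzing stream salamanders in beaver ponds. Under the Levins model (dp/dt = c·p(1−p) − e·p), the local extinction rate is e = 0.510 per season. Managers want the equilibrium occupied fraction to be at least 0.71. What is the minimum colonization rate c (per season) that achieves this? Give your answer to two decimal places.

1.76

p* = 1 − e/c ≥ 0.71 requires e/c ≤ 0.2900, i.e. c ≥ e/0.2900.
c_min = 0.510/0.2900 = 1.7586.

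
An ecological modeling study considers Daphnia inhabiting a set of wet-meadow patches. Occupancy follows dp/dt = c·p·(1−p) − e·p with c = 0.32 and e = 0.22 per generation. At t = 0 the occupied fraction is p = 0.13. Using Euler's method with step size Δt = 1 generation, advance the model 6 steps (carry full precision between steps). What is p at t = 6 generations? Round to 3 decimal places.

Update rule: p ← p + [c·p·(1−p) − e·p]·Δt with Δt = 1.
p: 0.13000 → 0.13759  (Δp = +0.00759)
p: 0.13759 → 0.14529  (Δp = +0.00770)
p: 0.14529 → 0.15307  (Δp = +0.00777)
p: 0.15307 → 0.16088  (Δp = +0.00781)
p: 0.16088 → 0.16868  (Δp = +0.00781)
p: 0.16868 → 0.17645  (Δp = +0.00776)

0.176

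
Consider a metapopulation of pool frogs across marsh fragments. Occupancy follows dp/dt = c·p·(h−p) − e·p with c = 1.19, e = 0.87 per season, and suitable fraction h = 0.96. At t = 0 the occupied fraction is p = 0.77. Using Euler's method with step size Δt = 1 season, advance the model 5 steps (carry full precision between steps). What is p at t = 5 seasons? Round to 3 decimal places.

Update rule: p ← p + [c·p·(h−p) − e·p]·Δt with Δt = 1.
t = 1: p = 0.77000 + (-0.49580) = 0.27420
t = 2: p = 0.27420 + (-0.01478) = 0.25942
t = 3: p = 0.25942 + (-0.00942) = 0.25000
t = 4: p = 0.25000 + (-0.00628) = 0.24373
t = 5: p = 0.24373 + (-0.00430) = 0.23943

0.239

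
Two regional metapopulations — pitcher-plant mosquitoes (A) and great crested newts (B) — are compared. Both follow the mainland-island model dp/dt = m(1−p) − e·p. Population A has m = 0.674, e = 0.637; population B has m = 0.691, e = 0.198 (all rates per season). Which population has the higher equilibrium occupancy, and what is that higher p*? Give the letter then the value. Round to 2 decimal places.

B, 0.78

A: p*_A = m/(m+e) = 0.674/1.3110 = 0.5141.
B: p*_B = 0.691/0.8890 = 0.7773.
B is higher at 0.7773.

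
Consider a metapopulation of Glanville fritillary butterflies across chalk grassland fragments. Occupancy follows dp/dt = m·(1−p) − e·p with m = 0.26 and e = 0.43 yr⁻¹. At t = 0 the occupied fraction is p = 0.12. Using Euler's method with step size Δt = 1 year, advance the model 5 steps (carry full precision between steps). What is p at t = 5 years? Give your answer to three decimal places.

0.376

Update rule: p ← p + [m·(1−p) − e·p]·Δt with Δt = 1.
  1  |  dp/dt·Δt = +0.177200  |  p_1 = 0.297200
  2  |  dp/dt·Δt = +0.054932  |  p_2 = 0.352132
  3  |  dp/dt·Δt = +0.017029  |  p_3 = 0.369161
  4  |  dp/dt·Δt = +0.005279  |  p_4 = 0.374440
  5  |  dp/dt·Δt = +0.001636  |  p_5 = 0.376076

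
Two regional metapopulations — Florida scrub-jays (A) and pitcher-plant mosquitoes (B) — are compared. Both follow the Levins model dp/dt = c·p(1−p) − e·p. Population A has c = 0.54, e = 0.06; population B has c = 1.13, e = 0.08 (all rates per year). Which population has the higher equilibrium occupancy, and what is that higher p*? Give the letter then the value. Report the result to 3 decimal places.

A: p*_A = 1 − 0.06/0.54 = 0.8889.
B: p*_B = 1 − 0.08/1.13 = 0.9292.
B is higher at 0.9292.

B, 0.929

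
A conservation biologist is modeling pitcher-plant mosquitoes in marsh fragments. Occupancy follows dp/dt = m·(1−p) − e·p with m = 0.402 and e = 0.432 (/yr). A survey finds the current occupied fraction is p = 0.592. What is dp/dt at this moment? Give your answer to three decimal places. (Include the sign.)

-0.092

Colonization term: m·(1−p) = 0.402×0.4080 = 0.16402.
Extinction term: e·p = 0.25574.
dp/dt = 0.16402 − 0.25574 = -0.09173.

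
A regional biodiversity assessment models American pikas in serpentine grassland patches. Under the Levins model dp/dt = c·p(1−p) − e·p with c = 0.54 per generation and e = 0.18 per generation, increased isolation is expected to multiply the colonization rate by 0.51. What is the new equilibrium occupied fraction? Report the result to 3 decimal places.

Before: p* = 1 − 0.18/0.54 = 0.6667.
After the change, c = 0.2754, e = 0.18, so p* = 1 − 0.18/0.2754 = 0.3464.

0.346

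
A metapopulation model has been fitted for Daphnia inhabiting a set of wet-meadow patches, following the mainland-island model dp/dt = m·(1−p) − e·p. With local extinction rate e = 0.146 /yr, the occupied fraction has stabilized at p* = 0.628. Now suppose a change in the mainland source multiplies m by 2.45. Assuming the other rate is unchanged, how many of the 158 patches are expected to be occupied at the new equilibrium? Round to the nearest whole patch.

Balance m(1−p*) = e·p* gives m = e·p*/(1−p*) = 0.146×0.62800/0.37200 = 0.24647.
New p* = m/(m+e) = 0.60385/(0.60385+0.14600) = 0.80529.
Expected occupied = 158 × 0.80529 = 127.24 ≈ 127.

127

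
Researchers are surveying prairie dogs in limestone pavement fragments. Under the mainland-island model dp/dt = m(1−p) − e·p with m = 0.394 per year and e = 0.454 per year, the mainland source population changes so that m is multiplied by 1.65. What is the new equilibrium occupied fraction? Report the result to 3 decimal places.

Before: p* = 0.394/(0.394+0.454) = 0.4646.
After: m = 0.6501, e = 0.454; p* = 0.6501/1.1041 = 0.5888.

0.589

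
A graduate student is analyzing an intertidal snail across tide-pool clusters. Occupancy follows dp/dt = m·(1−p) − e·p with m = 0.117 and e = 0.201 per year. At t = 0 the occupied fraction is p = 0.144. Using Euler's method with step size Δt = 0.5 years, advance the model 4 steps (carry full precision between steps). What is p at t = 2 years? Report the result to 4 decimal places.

Update rule: p ← p + [m·(1−p) − e·p]·Δt with Δt = 0.5.
step 1: Δp = +0.03560, p = 0.17960
step 2: Δp = +0.02994, p = 0.20955
step 3: Δp = +0.02518, p = 0.23473
step 4: Δp = +0.02118, p = 0.25591

0.2559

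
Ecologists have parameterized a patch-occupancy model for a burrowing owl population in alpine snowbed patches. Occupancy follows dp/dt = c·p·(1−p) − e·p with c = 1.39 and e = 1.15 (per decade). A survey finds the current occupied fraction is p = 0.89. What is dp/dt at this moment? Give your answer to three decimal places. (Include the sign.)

-0.887

Colonization term: c·p·(1−p) = 1.39×0.89×0.1100 = 0.13608.
Extinction term: e·p = 1.02350.
dp/dt = 0.13608 − 1.02350 = -0.88742.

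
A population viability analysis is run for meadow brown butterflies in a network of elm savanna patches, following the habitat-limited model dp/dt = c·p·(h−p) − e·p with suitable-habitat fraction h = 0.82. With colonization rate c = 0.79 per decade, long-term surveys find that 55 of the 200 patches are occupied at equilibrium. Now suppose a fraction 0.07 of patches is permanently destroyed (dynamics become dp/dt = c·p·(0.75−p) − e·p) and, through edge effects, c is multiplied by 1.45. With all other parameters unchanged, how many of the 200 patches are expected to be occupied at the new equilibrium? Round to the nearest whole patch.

Observed p* = 55/200 = 0.27500.
Balance c(h−p*) = e gives e = 0.79×(0.82 − 0.27500) = 0.43055.
New p* = 0.75 − e/c = 0.75 − 0.43055/1.14550 = 0.37414.
Expected occupied = 200 × 0.37414 = 74.83 ≈ 75.

75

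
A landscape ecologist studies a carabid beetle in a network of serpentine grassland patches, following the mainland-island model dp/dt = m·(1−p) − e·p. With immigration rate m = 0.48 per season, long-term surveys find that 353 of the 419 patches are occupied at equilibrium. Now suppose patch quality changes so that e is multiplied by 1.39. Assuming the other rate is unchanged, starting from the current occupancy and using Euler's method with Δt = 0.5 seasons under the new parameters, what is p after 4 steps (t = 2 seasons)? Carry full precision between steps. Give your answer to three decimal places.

Observed p* = 353/419 = 0.84248.
Balance m(1−p*) = e·p* gives e = m(1−p*)/p* = 0.48×0.15752/0.84248 = 0.08975.
Starting from p₀ = 0.84248; update p ← p + (dp/dt)·Δt with the new parameters.
t = 0.5: p = 0.84248 + (-0.01474) = 0.82774
t = 1: p = 0.82774 + (-0.01029) = 0.81745
t = 1.5: p = 0.81745 + (-0.00718) = 0.81028
t = 2: p = 0.81028 + (-0.00501) = 0.80527

0.805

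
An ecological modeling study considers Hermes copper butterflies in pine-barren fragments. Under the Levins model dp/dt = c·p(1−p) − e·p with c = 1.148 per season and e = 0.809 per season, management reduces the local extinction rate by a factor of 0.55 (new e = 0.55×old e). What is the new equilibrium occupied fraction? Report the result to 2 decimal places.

Before: p* = 1 − 0.809/1.148 = 0.2953.
After the change, c = 1.148, e = 0.44495, so p* = 1 − 0.44495/1.148 = 0.6124.

0.61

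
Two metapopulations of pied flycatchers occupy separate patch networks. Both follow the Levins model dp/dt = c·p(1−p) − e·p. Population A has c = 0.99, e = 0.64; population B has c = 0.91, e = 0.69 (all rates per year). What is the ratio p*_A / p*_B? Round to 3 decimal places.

A: p*_A = 1 − 0.64/0.99 = 0.3535.
B: p*_B = 1 − 0.69/0.91 = 0.2418.
p*_A / p*_B = 0.3535/0.2418 = 1.4624.

1.462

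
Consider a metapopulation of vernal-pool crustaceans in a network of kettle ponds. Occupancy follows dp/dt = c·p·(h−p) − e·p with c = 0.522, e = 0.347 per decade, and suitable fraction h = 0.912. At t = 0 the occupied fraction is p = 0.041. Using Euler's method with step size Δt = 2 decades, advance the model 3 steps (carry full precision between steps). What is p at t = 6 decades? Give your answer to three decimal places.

Update rule: p ← p + [c·p·(h−p) − e·p]·Δt with Δt = 2.
p: 0.04100 → 0.04983  (Δp = +0.00883)
p: 0.04983 → 0.06010  (Δp = +0.01027)
p: 0.06010 → 0.07184  (Δp = +0.01174)

0.072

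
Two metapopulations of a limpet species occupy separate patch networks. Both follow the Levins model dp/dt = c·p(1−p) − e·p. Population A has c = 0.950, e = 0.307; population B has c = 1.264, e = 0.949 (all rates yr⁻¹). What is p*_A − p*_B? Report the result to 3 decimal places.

0.428

A: p*_A = 1 − 0.307/0.950 = 0.6768.
B: p*_B = 1 − 0.949/1.264 = 0.2492.
p*_A − p*_B = 0.6768 − 0.2492 = 0.4276.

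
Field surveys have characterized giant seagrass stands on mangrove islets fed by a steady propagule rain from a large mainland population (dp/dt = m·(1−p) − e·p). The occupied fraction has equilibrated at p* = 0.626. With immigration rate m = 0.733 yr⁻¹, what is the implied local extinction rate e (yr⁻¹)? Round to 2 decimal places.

At equilibrium m(1−p*) = e·p*, so e = m(1−p*)/p*.
e = 0.733 × 0.3740 / 0.626 = 0.4379.

0.44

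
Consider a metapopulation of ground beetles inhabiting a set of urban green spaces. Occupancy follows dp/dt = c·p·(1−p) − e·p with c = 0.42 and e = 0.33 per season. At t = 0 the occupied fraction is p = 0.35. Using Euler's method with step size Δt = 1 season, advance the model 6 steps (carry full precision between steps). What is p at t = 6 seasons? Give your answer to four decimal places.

Update rule: p ← p + [c·p·(1−p) − e·p]·Δt with Δt = 1.
step 1: Δp = -0.01995, p = 0.33005
step 2: Δp = -0.01605, p = 0.31400
step 3: Δp = -0.01315, p = 0.30085
step 4: Δp = -0.01094, p = 0.28991
step 5: Δp = -0.00921, p = 0.28070
step 6: Δp = -0.00783, p = 0.27287

0.2729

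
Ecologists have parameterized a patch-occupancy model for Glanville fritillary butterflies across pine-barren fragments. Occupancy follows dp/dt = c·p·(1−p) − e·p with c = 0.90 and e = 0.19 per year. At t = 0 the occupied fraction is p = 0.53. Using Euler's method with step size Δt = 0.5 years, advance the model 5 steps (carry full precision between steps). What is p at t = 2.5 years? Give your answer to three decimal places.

0.741

Update rule: p ← p + [c·p·(1−p) − e·p]·Δt with Δt = 0.5.
  1  |  dp/dt·Δt = +0.061745  |  p_1 = 0.591745
  2  |  dp/dt·Δt = +0.052497  |  p_2 = 0.644242
  3  |  dp/dt·Δt = +0.041935  |  p_3 = 0.686176
  4  |  dp/dt·Δt = +0.031716  |  p_4 = 0.717892
  5  |  dp/dt·Δt = +0.022936  |  p_5 = 0.740827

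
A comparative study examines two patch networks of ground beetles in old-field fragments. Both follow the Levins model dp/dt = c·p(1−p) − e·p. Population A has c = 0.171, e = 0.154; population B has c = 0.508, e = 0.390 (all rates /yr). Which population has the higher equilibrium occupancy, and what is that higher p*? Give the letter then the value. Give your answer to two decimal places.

B, 0.23

A: p*_A = 1 − 0.154/0.171 = 0.0994.
B: p*_B = 1 − 0.390/0.508 = 0.2323.
B is higher at 0.2323.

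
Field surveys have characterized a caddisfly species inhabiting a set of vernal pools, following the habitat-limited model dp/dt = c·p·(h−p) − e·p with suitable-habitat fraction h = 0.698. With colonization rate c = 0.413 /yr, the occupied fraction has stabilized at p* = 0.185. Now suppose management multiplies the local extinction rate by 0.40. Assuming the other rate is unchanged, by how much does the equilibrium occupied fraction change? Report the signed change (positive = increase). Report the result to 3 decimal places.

0.308

Balance c(h−p*) = e gives e = 0.413×(0.698 − 0.18500) = 0.21187.
New p* = 0.698 − e/c = 0.698 − 0.08475/0.41300 = 0.49279.
Δp* = 0.49279 − 0.18500 = +0.30779.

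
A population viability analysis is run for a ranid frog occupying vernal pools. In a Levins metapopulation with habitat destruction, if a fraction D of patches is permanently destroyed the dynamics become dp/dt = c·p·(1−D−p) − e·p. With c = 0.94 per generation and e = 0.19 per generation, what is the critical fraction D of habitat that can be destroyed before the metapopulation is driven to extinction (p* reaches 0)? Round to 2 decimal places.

The nontrivial equilibrium is p* = (1−D) − e/c; extinction occurs when this hits zero.
So D_crit = 1 − e/c = 1 − 0.19/0.94 = 1 − 0.2021 = 0.7979.
This equals the undisturbed p*, a classic result of Lande's extension.

0.80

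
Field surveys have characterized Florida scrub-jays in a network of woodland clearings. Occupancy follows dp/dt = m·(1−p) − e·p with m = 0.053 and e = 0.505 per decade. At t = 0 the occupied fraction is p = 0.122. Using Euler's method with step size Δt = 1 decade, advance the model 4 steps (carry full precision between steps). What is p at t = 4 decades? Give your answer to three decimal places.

Update rule: p ← p + [m·(1−p) − e·p]·Δt with Δt = 1.
t = 1: p = 0.12200 + (-0.01508) = 0.10692
t = 2: p = 0.10692 + (-0.00666) = 0.10026
t = 3: p = 0.10026 + (-0.00295) = 0.09732
t = 4: p = 0.09732 + (-0.00130) = 0.09601

0.096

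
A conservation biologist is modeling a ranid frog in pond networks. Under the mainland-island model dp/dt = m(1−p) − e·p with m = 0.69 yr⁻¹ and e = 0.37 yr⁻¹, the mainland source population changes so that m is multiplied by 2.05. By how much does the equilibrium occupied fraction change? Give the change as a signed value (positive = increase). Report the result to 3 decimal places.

0.142

Before: p* = 0.69/(0.69+0.37) = 0.6509.
After: m = 1.4145, e = 0.37; p* = 1.4145/1.7845 = 0.7927.
Δp* = 0.7927 − 0.6509 = +0.1417.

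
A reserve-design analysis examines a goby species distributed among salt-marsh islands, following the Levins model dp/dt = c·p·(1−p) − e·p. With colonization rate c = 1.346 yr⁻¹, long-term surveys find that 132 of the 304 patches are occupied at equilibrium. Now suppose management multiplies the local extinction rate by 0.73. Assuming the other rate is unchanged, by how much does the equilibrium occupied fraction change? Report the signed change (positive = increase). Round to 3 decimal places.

Observed p* = 132/304 = 0.43421.
Balance c(1−p*) = e gives e = 1.346×(1 − 0.43421) = 0.76155.
New p* = 1 − e/c = 1 − 0.55593/1.34600 = 0.58698.
Δp* = 0.58698 − 0.43421 = +0.15277.

0.153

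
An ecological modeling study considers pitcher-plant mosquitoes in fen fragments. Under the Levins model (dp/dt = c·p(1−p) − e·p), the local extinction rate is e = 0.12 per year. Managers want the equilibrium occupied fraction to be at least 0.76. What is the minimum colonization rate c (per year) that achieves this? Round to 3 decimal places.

0.500

p* = 1 − e/c ≥ 0.76 requires e/c ≤ 0.2400, i.e. c ≥ e/0.2400.
c_min = 0.12/0.2400 = 0.5000.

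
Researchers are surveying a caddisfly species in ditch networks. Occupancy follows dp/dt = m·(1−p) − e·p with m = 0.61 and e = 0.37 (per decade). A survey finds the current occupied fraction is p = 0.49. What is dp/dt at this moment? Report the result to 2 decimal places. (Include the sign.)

0.13

Colonization term: m·(1−p) = 0.61×0.5100 = 0.31110.
Extinction term: e·p = 0.18130.
dp/dt = 0.31110 − 0.18130 = 0.12980.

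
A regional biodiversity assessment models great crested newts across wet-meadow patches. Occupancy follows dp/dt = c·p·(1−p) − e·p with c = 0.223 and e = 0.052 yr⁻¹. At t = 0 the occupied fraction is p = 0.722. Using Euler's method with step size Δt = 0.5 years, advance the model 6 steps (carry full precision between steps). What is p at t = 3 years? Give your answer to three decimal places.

Update rule: p ← p + [c·p·(1−p) − e·p]·Δt with Δt = 0.5.
p: 0.72200 → 0.72561  (Δp = +0.00361)
p: 0.72561 → 0.72894  (Δp = +0.00333)
p: 0.72894 → 0.73202  (Δp = +0.00308)
p: 0.73202 → 0.73486  (Δp = +0.00284)
p: 0.73486 → 0.73748  (Δp = +0.00262)
p: 0.73748 → 0.73989  (Δp = +0.00241)

0.740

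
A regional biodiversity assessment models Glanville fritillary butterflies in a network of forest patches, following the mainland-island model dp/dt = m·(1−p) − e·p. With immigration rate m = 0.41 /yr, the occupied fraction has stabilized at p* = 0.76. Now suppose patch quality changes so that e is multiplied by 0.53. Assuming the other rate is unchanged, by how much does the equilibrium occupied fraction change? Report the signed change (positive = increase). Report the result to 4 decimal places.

Balance m(1−p*) = e·p* gives e = m(1−p*)/p* = 0.41×0.24000/0.76000 = 0.12947.
New p* = m/(m+e) = 0.41000/(0.41000+0.06862) = 0.85663.
Δp* = 0.85663 − 0.76000 = +0.09663.

0.0966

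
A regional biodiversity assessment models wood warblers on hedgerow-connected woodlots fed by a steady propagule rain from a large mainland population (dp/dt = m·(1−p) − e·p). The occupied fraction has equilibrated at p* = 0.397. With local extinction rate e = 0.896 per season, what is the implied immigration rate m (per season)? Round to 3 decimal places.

At equilibrium m(1−p*) = e·p*, so m = e·p*/(1−p*).
m = 0.896 × 0.397 / 0.6030 = 0.3557/0.6030 = 0.5899.

0.590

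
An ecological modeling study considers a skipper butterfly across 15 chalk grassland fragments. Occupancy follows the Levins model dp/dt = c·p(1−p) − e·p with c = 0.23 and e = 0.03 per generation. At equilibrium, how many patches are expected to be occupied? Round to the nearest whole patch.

13

p* = 1 − e/c = 1 − 0.03/0.23 = 0.8696.
Expected occupied patches = N × p* = 15 × 0.8696 = 13.04 ≈ 13.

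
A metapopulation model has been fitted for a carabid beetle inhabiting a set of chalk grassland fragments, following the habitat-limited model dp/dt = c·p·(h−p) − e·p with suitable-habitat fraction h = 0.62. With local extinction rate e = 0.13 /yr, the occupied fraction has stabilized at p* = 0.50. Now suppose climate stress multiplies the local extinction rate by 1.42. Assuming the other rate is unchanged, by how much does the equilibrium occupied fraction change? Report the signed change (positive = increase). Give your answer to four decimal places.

-0.0504

Balance c(h−p*) = e gives c = e/(0.62 − 0.50000) = 0.13/0.12000 = 1.08333.
New p* = 0.62 − e/c = 0.62 − 0.18460/1.08333 = 0.44960.
Δp* = 0.44960 − 0.50000 = -0.05040.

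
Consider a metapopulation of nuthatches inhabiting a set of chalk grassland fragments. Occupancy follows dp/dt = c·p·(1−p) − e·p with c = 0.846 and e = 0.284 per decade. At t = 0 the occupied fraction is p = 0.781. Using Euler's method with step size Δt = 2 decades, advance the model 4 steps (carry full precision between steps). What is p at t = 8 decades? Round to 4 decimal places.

0.6643

Update rule: p ← p + [c·p·(1−p) − e·p]·Δt with Δt = 2.
p: 0.78100 → 0.62679  (Δp = -0.15421)
p: 0.62679 → 0.66657  (Δp = +0.03978)
p: 0.66657 → 0.66401  (Δp = -0.00256)
p: 0.66401 → 0.66434  (Δp = +0.00033)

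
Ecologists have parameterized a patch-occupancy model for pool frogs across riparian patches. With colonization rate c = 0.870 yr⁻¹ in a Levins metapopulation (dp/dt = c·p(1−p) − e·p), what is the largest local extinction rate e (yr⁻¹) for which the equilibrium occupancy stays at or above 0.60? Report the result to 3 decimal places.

1 − e/c ≥ 0.60 ⇒ e ≤ c(1 − 0.60) = 0.870 × 0.4000.
e_max = 0.3480.

0.348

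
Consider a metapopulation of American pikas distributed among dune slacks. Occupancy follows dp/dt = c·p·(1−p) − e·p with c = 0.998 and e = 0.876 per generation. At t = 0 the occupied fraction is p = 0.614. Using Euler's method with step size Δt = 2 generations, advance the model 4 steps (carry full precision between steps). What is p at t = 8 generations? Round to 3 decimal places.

Update rule: p ← p + [c·p·(1−p) − e·p]·Δt with Δt = 2.
  1  |  dp/dt·Δt = -0.602668  |  p_1 = 0.011332
  2  |  dp/dt·Δt = +0.002509  |  p_2 = 0.013841
  3  |  dp/dt·Δt = +0.002995  |  p_3 = 0.016835
  4  |  dp/dt·Δt = +0.003542  |  p_4 = 0.020378

0.020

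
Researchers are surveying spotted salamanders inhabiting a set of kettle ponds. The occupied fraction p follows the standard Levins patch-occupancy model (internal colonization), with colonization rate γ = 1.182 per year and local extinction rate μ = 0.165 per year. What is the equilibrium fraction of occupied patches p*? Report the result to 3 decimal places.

0.860

At equilibrium, colonization balances extinction: γ·p*·(1−p*) = μ·p*.
So p* = 1 − μ/γ = 1 − 0.165/1.182 = 1 − 0.1396 = 0.8604.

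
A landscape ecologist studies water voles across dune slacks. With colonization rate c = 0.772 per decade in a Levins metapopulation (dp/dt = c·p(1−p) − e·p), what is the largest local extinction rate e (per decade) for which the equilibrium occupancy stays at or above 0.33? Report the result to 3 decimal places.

0.517

1 − e/c ≥ 0.33 ⇒ e ≤ c(1 − 0.33) = 0.772 × 0.6700.
e_max = 0.5172.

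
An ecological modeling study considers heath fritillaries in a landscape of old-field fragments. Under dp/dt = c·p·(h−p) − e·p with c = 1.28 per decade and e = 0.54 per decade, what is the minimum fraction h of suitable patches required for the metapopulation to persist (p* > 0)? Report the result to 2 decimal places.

0.42

p* = h − e/c is positive only when h > e/c.
h_min = e/c = 0.54/1.28 = 0.4219.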